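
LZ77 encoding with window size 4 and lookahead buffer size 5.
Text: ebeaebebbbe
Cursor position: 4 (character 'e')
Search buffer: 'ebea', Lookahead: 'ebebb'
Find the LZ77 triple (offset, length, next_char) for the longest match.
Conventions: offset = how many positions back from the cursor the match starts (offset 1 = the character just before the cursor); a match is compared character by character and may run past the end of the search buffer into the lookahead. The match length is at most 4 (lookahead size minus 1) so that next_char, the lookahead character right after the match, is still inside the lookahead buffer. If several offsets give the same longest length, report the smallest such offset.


Try each offset into the search buffer:
  offset=1 (pos 3, char 'a'): match length 0
  offset=2 (pos 2, char 'e'): match length 1
  offset=3 (pos 1, char 'b'): match length 0
  offset=4 (pos 0, char 'e'): match length 3
Longest match has length 3 at offset 4.
next_char = character at position 4 + 3 = 7 -> 'b'

Best match: offset=4, length=3 (matching 'ebe' starting at position 0)
LZ77 triple: (4, 3, 'b')


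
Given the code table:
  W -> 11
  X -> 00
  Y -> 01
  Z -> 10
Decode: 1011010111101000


Decoding:
10 -> Z
11 -> W
01 -> Y
01 -> Y
11 -> W
10 -> Z
10 -> Z
00 -> X


Result: ZWYYWZZX


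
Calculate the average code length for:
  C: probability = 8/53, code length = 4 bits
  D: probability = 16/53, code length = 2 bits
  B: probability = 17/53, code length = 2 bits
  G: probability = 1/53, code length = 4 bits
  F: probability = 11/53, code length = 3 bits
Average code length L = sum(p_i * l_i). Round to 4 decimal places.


Weighted contributions p_i * l_i:
  C: (8/53) * 4 = 32/53
  D: (16/53) * 2 = 32/53
  B: (17/53) * 2 = 34/53
  G: (1/53) * 4 = 4/53
  F: (11/53) * 3 = 33/53
Sum = (32 + 32 + 34 + 4 + 33)/53 = 135/53

L = 135/53 = 2.5472 bits/symbol


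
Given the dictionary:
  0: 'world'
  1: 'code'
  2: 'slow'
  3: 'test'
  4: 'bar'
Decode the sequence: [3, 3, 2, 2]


Look up each index in the dictionary:
  3 -> 'test'
  3 -> 'test'
  2 -> 'slow'
  2 -> 'slow'

Decoded: "test test slow slow"


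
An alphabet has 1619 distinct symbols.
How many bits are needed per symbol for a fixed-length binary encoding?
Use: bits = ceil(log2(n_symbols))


log2(1619) = 10.6609
Bracket: 2^10 = 1024 < 1619 <= 2^11 = 2048
So ceil(log2(1619)) = 11

bits = ceil(log2(1619)) = ceil(10.6609) = 11 bits


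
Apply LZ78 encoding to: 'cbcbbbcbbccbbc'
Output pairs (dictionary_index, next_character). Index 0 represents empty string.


LZ78 encoding steps:
Dictionary: {0: ''}
Step 1: w='' (idx 0), next='c' -> output (0, 'c'), add 'c' as idx 1
Step 2: w='' (idx 0), next='b' -> output (0, 'b'), add 'b' as idx 2
Step 3: w='c' (idx 1), next='b' -> output (1, 'b'), add 'cb' as idx 3
Step 4: w='b' (idx 2), next='b' -> output (2, 'b'), add 'bb' as idx 4
Step 5: w='cb' (idx 3), next='b' -> output (3, 'b'), add 'cbb' as idx 5
Step 6: w='c' (idx 1), next='c' -> output (1, 'c'), add 'cc' as idx 6
Step 7: w='bb' (idx 4), next='c' -> output (4, 'c'), add 'bbc' as idx 7


Encoded: [(0, 'c'), (0, 'b'), (1, 'b'), (2, 'b'), (3, 'b'), (1, 'c'), (4, 'c')]


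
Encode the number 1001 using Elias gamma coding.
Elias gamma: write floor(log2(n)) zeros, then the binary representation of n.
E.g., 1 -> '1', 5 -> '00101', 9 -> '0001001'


num_bits = floor(log2(1001)) + 1 = 10
leading_zeros = num_bits - 1 = 9
binary(1001) = 1111101001

Elias gamma(1001) = '000000000' + '1111101001' = 0000000001111101001 (19 bits)


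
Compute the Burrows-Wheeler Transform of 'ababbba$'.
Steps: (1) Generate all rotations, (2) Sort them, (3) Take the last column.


Rotations (sorted):
  0: $ababbba -> last char: a
  1: a$ababbb -> last char: b
  2: ababbba$ -> last char: $
  3: abbba$ab -> last char: b
  4: ba$ababb -> last char: b
  5: babbba$a -> last char: a
  6: bba$abab -> last char: b
  7: bbba$aba -> last char: a


BWT = ab$bbaba


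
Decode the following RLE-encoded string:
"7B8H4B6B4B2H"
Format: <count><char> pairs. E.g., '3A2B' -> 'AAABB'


Expanding each <count><char> pair:
  7B -> 'BBBBBBB'
  8H -> 'HHHHHHHH'
  4B -> 'BBBB'
  6B -> 'BBBBBB'
  4B -> 'BBBB'
  2H -> 'HH'

Decoded = BBBBBBBHHHHHHHHBBBBBBBBBBBBBBHH


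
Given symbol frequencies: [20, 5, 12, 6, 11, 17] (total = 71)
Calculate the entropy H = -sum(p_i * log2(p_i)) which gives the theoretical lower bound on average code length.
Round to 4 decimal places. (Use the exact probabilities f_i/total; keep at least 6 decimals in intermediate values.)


Per-symbol terms -p_i * log2(p_i) with p_i = f_i/71:
  p = 20/71 = 0.281690: log2(p) = -1.827819, -p*log2(p) = 0.514879
  p = 5/71 = 0.070423: log2(p) = -3.827819, -p*log2(p) = 0.269565
  p = 12/71 = 0.169014: log2(p) = -2.564785, -p*log2(p) = 0.433485
  p = 6/71 = 0.084507: log2(p) = -3.564785, -p*log2(p) = 0.301249
  p = 11/71 = 0.154930: log2(p) = -2.690316, -p*log2(p) = 0.416809
  p = 17/71 = 0.239437: log2(p) = -2.062284, -p*log2(p) = 0.493786
H = 0.514879 + 0.269565 + 0.433485 + 0.301249 + 0.416809 + 0.493786 = 2.429773

H = 2.4298 bits/symbol


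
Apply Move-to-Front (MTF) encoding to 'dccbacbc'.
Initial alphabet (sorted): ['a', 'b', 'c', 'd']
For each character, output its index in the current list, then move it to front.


MTF encoding:
'd': index 3 in ['a', 'b', 'c', 'd'] -> ['d', 'a', 'b', 'c']
'c': index 3 in ['d', 'a', 'b', 'c'] -> ['c', 'd', 'a', 'b']
'c': index 0 in ['c', 'd', 'a', 'b'] -> ['c', 'd', 'a', 'b']
'b': index 3 in ['c', 'd', 'a', 'b'] -> ['b', 'c', 'd', 'a']
'a': index 3 in ['b', 'c', 'd', 'a'] -> ['a', 'b', 'c', 'd']
'c': index 2 in ['a', 'b', 'c', 'd'] -> ['c', 'a', 'b', 'd']
'b': index 2 in ['c', 'a', 'b', 'd'] -> ['b', 'c', 'a', 'd']
'c': index 1 in ['b', 'c', 'a', 'd'] -> ['c', 'b', 'a', 'd']


Output: [3, 3, 0, 3, 3, 2, 2, 1]


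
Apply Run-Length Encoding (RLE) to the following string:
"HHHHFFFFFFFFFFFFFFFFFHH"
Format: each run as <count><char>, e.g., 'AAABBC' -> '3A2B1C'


Scanning runs left to right:
  i=0: run of 'H' x 4 -> '4H'
  i=4: run of 'F' x 17 -> '17F'
  i=21: run of 'H' x 2 -> '2H'

RLE = 4H17F2H


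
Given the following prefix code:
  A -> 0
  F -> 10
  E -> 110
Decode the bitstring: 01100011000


Decoding step by step:
Bits 0 -> A
Bits 110 -> E
Bits 0 -> A
Bits 0 -> A
Bits 110 -> E
Bits 0 -> A
Bits 0 -> A


Decoded message: AEAAEAA


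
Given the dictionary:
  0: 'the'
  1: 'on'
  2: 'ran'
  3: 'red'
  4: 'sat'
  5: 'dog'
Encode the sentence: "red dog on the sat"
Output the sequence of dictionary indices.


Look up each word in the dictionary:
  'red' -> 3
  'dog' -> 5
  'on' -> 1
  'the' -> 0
  'sat' -> 4

Encoded: [3, 5, 1, 0, 4]


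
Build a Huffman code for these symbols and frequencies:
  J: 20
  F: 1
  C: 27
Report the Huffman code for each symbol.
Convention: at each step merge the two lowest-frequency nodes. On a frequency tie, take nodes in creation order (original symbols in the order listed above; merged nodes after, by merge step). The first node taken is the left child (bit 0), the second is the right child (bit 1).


Huffman tree construction:
Step 1: Merge F(1) + J(20) = 21
Step 2: Merge (F+J)(21) + C(27) = 48
Read each symbol's code off the tree from the root (left child = 0, right child = 1).

Codes:
  J: 01 (length 2)
  F: 00 (length 2)
  C: 1 (length 1)
Average code length: 69/48 = 1.4375 bits/symbol


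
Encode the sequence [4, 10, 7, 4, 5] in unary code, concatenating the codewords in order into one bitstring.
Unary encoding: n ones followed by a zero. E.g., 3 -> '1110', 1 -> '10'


Encode each number as n ones followed by a terminating 0:
  4 -> 11110 (5 bits)
  10 -> 11111111110 (11 bits)
  7 -> 11111110 (8 bits)
  4 -> 11110 (5 bits)
  5 -> 111110 (6 bits)
Total length = 5 + 11 + 8 + 5 + 6 = 35 bits.

Unary([4, 10, 7, 4, 5]) = 11110111111111101111111011110111110 (35 bits)


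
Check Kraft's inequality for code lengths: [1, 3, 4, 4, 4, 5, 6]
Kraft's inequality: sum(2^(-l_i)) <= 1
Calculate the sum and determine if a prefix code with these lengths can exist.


Sum = 2^(-1) + 2^(-3) + 2^(-4) + 2^(-4) + 2^(-4) + 2^(-5) + 2^(-6)
    = 0.5 + 0.125 + 0.0625 + 0.0625 + 0.0625 + 0.03125 + 0.015625
    = 55/64 = 0.859375
Since 0.859375 <= 1, Kraft's inequality IS satisfied.
A prefix code with these lengths CAN exist.

Kraft sum = 0.859375. Satisfied.


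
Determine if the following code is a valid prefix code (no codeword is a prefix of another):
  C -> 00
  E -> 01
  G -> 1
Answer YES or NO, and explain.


Checking each pair (does one codeword prefix another?):
  C='00' vs E='01': no prefix
  C='00' vs G='1': no prefix
  E='01' vs C='00': no prefix
  E='01' vs G='1': no prefix
  G='1' vs C='00': no prefix
  G='1' vs E='01': no prefix
No violation found over all pairs.

YES -- this is a valid prefix code. No codeword is a prefix of any other codeword.


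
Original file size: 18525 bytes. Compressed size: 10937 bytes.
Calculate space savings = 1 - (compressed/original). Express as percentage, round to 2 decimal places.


ratio = compressed/original = 10937/18525 = 0.590391
savings = 1 - ratio = 1 - 0.590391 = 0.409609
as a percentage: 0.409609 * 100 = 40.96%

Space savings = 1 - 10937/18525 = 40.96%


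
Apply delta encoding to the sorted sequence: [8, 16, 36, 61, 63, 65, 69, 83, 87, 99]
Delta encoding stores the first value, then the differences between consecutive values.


First value: 8
Deltas:
  16 - 8 = 8
  36 - 16 = 20
  61 - 36 = 25
  63 - 61 = 2
  65 - 63 = 2
  69 - 65 = 4
  83 - 69 = 14
  87 - 83 = 4
  99 - 87 = 12


Delta encoded: [8, 8, 20, 25, 2, 2, 4, 14, 4, 12]


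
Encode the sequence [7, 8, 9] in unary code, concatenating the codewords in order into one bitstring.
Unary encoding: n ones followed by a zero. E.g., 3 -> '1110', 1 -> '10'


Encode each number as n ones followed by a terminating 0:
  7 -> 11111110 (8 bits)
  8 -> 111111110 (9 bits)
  9 -> 1111111110 (10 bits)
Total length = 8 + 9 + 10 = 27 bits.

Unary([7, 8, 9]) = 111111101111111101111111110 (27 bits)


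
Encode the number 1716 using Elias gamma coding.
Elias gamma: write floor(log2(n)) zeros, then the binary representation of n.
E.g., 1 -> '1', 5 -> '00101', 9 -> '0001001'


num_bits = floor(log2(1716)) + 1 = 11
leading_zeros = num_bits - 1 = 10
binary(1716) = 11010110100

Elias gamma(1716) = '0000000000' + '11010110100' = 000000000011010110100 (21 bits)


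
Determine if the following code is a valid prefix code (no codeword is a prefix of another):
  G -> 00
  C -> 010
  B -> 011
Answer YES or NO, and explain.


Checking each pair (does one codeword prefix another?):
  G='00' vs C='010': no prefix
  G='00' vs B='011': no prefix
  C='010' vs G='00': no prefix
  C='010' vs B='011': no prefix
  B='011' vs G='00': no prefix
  B='011' vs C='010': no prefix
No violation found over all pairs.

YES -- this is a valid prefix code. No codeword is a prefix of any other codeword.


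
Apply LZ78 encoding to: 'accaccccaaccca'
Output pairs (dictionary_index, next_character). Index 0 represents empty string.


LZ78 encoding steps:
Dictionary: {0: ''}
Step 1: w='' (idx 0), next='a' -> output (0, 'a'), add 'a' as idx 1
Step 2: w='' (idx 0), next='c' -> output (0, 'c'), add 'c' as idx 2
Step 3: w='c' (idx 2), next='a' -> output (2, 'a'), add 'ca' as idx 3
Step 4: w='c' (idx 2), next='c' -> output (2, 'c'), add 'cc' as idx 4
Step 5: w='cc' (idx 4), next='a' -> output (4, 'a'), add 'cca' as idx 5
Step 6: w='a' (idx 1), next='c' -> output (1, 'c'), add 'ac' as idx 6
Step 7: w='cca' (idx 5), end of input -> output (5, '')


Encoded: [(0, 'a'), (0, 'c'), (2, 'a'), (2, 'c'), (4, 'a'), (1, 'c'), (5, '')]


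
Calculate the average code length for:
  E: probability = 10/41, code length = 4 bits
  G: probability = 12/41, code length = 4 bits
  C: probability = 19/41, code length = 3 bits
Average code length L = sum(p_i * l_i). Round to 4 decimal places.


Weighted contributions p_i * l_i:
  E: (10/41) * 4 = 40/41
  G: (12/41) * 4 = 48/41
  C: (19/41) * 3 = 57/41
Sum = (40 + 48 + 57)/41 = 145/41

L = 145/41 = 3.5366 bits/symbol


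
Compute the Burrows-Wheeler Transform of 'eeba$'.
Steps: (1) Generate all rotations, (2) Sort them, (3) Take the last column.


Rotations (sorted):
  0: $eeba -> last char: a
  1: a$eeb -> last char: b
  2: ba$ee -> last char: e
  3: eba$e -> last char: e
  4: eeba$ -> last char: $


BWT = abee$


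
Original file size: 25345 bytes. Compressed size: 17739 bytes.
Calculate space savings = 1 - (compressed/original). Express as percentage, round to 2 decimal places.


ratio = compressed/original = 17739/25345 = 0.699901
savings = 1 - ratio = 1 - 0.699901 = 0.300099
as a percentage: 0.300099 * 100 = 30.01%

Space savings = 1 - 17739/25345 = 30.01%


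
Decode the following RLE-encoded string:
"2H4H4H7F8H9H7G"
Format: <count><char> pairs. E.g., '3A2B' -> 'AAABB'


Expanding each <count><char> pair:
  2H -> 'HH'
  4H -> 'HHHH'
  4H -> 'HHHH'
  7F -> 'FFFFFFF'
  8H -> 'HHHHHHHH'
  9H -> 'HHHHHHHHH'
  7G -> 'GGGGGGG'

Decoded = HHHHHHHHHHFFFFFFFHHHHHHHHHHHHHHHHHGGGGGGG


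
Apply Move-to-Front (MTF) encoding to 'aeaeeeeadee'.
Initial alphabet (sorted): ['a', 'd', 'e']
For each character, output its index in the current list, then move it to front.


MTF encoding:
'a': index 0 in ['a', 'd', 'e'] -> ['a', 'd', 'e']
'e': index 2 in ['a', 'd', 'e'] -> ['e', 'a', 'd']
'a': index 1 in ['e', 'a', 'd'] -> ['a', 'e', 'd']
'e': index 1 in ['a', 'e', 'd'] -> ['e', 'a', 'd']
'e': index 0 in ['e', 'a', 'd'] -> ['e', 'a', 'd']
'e': index 0 in ['e', 'a', 'd'] -> ['e', 'a', 'd']
'e': index 0 in ['e', 'a', 'd'] -> ['e', 'a', 'd']
'a': index 1 in ['e', 'a', 'd'] -> ['a', 'e', 'd']
'd': index 2 in ['a', 'e', 'd'] -> ['d', 'a', 'e']
'e': index 2 in ['d', 'a', 'e'] -> ['e', 'd', 'a']
'e': index 0 in ['e', 'd', 'a'] -> ['e', 'd', 'a']


Output: [0, 2, 1, 1, 0, 0, 0, 1, 2, 2, 0]


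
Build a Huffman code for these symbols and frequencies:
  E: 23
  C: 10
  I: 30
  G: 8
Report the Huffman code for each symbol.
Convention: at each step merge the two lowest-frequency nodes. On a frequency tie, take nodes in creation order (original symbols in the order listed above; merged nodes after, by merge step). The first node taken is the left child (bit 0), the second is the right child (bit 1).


Huffman tree construction:
Step 1: Merge G(8) + C(10) = 18
Step 2: Merge (G+C)(18) + E(23) = 41
Step 3: Merge I(30) + ((G+C)+E)(41) = 71
Read each symbol's code off the tree from the root (left child = 0, right child = 1).

Codes:
  E: 11 (length 2)
  C: 101 (length 3)
  I: 0 (length 1)
  G: 100 (length 3)
Average code length: 130/71 = 1.8310 bits/symbol


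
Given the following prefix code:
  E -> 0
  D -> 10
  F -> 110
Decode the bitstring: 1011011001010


Decoding step by step:
Bits 10 -> D
Bits 110 -> F
Bits 110 -> F
Bits 0 -> E
Bits 10 -> D
Bits 10 -> D


Decoded message: DFFEDD


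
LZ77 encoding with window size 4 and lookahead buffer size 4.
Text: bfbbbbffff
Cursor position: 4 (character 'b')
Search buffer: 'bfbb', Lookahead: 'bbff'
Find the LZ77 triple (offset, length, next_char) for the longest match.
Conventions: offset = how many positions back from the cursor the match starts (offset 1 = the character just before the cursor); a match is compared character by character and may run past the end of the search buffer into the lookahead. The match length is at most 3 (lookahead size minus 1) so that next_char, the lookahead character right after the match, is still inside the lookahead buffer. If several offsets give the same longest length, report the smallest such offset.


Try each offset into the search buffer:
  offset=1 (pos 3, char 'b'): match length 2
  offset=2 (pos 2, char 'b'): match length 2
  offset=3 (pos 1, char 'f'): match length 0
  offset=4 (pos 0, char 'b'): match length 1
Longest match has length 2, found at offsets 1, 2; take the smallest, offset 1.
next_char = character at position 4 + 2 = 6 -> 'f'

Best match: offset=1, length=2 (matching 'bb' starting at position 3)
LZ77 triple: (1, 2, 'f')


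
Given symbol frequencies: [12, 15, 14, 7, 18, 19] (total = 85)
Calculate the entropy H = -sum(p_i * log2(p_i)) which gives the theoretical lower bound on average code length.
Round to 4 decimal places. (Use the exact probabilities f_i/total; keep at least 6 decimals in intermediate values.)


Per-symbol terms -p_i * log2(p_i) with p_i = f_i/85:
  p = 12/85 = 0.141176: log2(p) = -2.824428, -p*log2(p) = 0.398743
  p = 15/85 = 0.176471: log2(p) = -2.502500, -p*log2(p) = 0.441618
  p = 14/85 = 0.164706: log2(p) = -2.602036, -p*log2(p) = 0.428571
  p = 7/85 = 0.082353: log2(p) = -3.602036, -p*log2(p) = 0.296638
  p = 18/85 = 0.211765: log2(p) = -2.239466, -p*log2(p) = 0.474240
  p = 19/85 = 0.223529: log2(p) = -2.161463, -p*log2(p) = 0.483151
H = 0.398743 + 0.441618 + 0.428571 + 0.296638 + 0.474240 + 0.483151 = 2.522961

H = 2.523 bits/symbol


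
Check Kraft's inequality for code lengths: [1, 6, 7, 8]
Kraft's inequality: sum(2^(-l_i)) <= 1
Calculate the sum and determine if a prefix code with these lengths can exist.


Sum = 2^(-1) + 2^(-6) + 2^(-7) + 2^(-8)
    = 0.5 + 0.015625 + 0.0078125 + 0.00390625
    = 135/256 = 0.52734375
Since 0.52734375 <= 1, Kraft's inequality IS satisfied.
A prefix code with these lengths CAN exist.

Kraft sum = 0.52734375. Satisfied.


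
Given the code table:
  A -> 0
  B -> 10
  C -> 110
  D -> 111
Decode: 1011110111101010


Decoding:
10 -> B
111 -> D
10 -> B
111 -> D
10 -> B
10 -> B
10 -> B


Result: BDBDBBB


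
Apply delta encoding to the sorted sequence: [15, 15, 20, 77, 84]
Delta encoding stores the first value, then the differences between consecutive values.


First value: 15
Deltas:
  15 - 15 = 0
  20 - 15 = 5
  77 - 20 = 57
  84 - 77 = 7


Delta encoded: [15, 0, 5, 57, 7]


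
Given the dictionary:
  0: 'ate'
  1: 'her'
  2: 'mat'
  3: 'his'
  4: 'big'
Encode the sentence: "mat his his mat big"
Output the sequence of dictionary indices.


Look up each word in the dictionary:
  'mat' -> 2
  'his' -> 3
  'his' -> 3
  'mat' -> 2
  'big' -> 4

Encoded: [2, 3, 3, 2, 4]


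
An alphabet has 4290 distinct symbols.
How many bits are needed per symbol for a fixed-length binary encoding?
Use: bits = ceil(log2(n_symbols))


log2(4290) = 12.0668
Bracket: 2^12 = 4096 < 4290 <= 2^13 = 8192
So ceil(log2(4290)) = 13

bits = ceil(log2(4290)) = ceil(12.0668) = 13 bits


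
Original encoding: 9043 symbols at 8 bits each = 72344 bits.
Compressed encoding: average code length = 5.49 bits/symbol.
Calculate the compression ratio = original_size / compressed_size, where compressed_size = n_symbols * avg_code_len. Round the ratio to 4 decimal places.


original_size = n_symbols * orig_bits = 9043 * 8 = 72344 bits
compressed_size = n_symbols * avg_code_len = 9043 * 5.49 = 49646.07 bits
ratio = original_size / compressed_size = 72344 / 49646.07 = 1.4572

Compression ratio = 1.4572


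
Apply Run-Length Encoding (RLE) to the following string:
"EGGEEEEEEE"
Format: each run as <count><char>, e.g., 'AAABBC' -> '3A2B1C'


Scanning runs left to right:
  i=0: run of 'E' x 1 -> '1E'
  i=1: run of 'G' x 2 -> '2G'
  i=3: run of 'E' x 7 -> '7E'

RLE = 1E2G7E


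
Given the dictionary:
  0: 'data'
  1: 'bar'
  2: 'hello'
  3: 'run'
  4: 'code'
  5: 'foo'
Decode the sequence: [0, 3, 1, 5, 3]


Look up each index in the dictionary:
  0 -> 'data'
  3 -> 'run'
  1 -> 'bar'
  5 -> 'foo'
  3 -> 'run'

Decoded: "data run bar foo run"


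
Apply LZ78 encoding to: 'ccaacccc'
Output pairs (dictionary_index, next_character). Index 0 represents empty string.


LZ78 encoding steps:
Dictionary: {0: ''}
Step 1: w='' (idx 0), next='c' -> output (0, 'c'), add 'c' as idx 1
Step 2: w='c' (idx 1), next='a' -> output (1, 'a'), add 'ca' as idx 2
Step 3: w='' (idx 0), next='a' -> output (0, 'a'), add 'a' as idx 3
Step 4: w='c' (idx 1), next='c' -> output (1, 'c'), add 'cc' as idx 4
Step 5: w='cc' (idx 4), end of input -> output (4, '')


Encoded: [(0, 'c'), (1, 'a'), (0, 'a'), (1, 'c'), (4, '')]


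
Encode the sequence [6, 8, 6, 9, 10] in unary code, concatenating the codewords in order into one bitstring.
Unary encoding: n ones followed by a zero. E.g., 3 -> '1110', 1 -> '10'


Encode each number as n ones followed by a terminating 0:
  6 -> 1111110 (7 bits)
  8 -> 111111110 (9 bits)
  6 -> 1111110 (7 bits)
  9 -> 1111111110 (10 bits)
  10 -> 11111111110 (11 bits)
Total length = 7 + 9 + 7 + 10 + 11 = 44 bits.

Unary([6, 8, 6, 9, 10]) = 11111101111111101111110111111111011111111110 (44 bits)


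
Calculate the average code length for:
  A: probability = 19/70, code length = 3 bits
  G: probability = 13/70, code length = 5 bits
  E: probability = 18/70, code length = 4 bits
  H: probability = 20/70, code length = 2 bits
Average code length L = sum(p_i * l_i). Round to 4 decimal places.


Weighted contributions p_i * l_i:
  A: (19/70) * 3 = 57/70
  G: (13/70) * 5 = 65/70
  E: (18/70) * 4 = 72/70
  H: (20/70) * 2 = 40/70
Sum = (57 + 65 + 72 + 40)/70 = 234/70

L = 234/70 = 3.3429 bits/symbol


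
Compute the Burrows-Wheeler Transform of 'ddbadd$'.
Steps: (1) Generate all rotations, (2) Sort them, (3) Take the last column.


Rotations (sorted):
  0: $ddbadd -> last char: d
  1: add$ddb -> last char: b
  2: badd$dd -> last char: d
  3: d$ddbad -> last char: d
  4: dbadd$d -> last char: d
  5: dd$ddba -> last char: a
  6: ddbadd$ -> last char: $


BWT = dbddda$


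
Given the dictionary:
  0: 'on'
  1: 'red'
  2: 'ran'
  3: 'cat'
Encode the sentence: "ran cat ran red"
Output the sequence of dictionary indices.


Look up each word in the dictionary:
  'ran' -> 2
  'cat' -> 3
  'ran' -> 2
  'red' -> 1

Encoded: [2, 3, 2, 1]


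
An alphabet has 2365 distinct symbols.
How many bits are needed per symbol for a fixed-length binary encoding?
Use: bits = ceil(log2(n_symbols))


log2(2365) = 11.2076
Bracket: 2^11 = 2048 < 2365 <= 2^12 = 4096
So ceil(log2(2365)) = 12

bits = ceil(log2(2365)) = ceil(11.2076) = 12 bits


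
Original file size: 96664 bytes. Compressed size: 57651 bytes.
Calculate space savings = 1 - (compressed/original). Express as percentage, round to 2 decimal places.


ratio = compressed/original = 57651/96664 = 0.596406
savings = 1 - ratio = 1 - 0.596406 = 0.403594
as a percentage: 0.403594 * 100 = 40.36%

Space savings = 1 - 57651/96664 = 40.36%


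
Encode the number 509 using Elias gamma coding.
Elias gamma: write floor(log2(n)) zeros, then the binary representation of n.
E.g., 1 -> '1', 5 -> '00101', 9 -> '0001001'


num_bits = floor(log2(509)) + 1 = 9
leading_zeros = num_bits - 1 = 8
binary(509) = 111111101

Elias gamma(509) = '00000000' + '111111101' = 00000000111111101 (17 bits)


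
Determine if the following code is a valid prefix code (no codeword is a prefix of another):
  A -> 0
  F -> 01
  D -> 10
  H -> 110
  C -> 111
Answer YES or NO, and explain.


Checking each pair (does one codeword prefix another?):
  A='0' vs F='01': prefix -- VIOLATION

NO -- this is NOT a valid prefix code. A (0) is a prefix of F (01).


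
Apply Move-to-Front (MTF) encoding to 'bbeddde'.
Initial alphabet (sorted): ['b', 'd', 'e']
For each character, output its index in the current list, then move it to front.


MTF encoding:
'b': index 0 in ['b', 'd', 'e'] -> ['b', 'd', 'e']
'b': index 0 in ['b', 'd', 'e'] -> ['b', 'd', 'e']
'e': index 2 in ['b', 'd', 'e'] -> ['e', 'b', 'd']
'd': index 2 in ['e', 'b', 'd'] -> ['d', 'e', 'b']
'd': index 0 in ['d', 'e', 'b'] -> ['d', 'e', 'b']
'd': index 0 in ['d', 'e', 'b'] -> ['d', 'e', 'b']
'e': index 1 in ['d', 'e', 'b'] -> ['e', 'd', 'b']


Output: [0, 0, 2, 2, 0, 0, 1]


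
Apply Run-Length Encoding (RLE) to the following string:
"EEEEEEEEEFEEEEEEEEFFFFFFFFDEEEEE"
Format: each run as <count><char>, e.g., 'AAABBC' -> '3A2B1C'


Scanning runs left to right:
  i=0: run of 'E' x 9 -> '9E'
  i=9: run of 'F' x 1 -> '1F'
  i=10: run of 'E' x 8 -> '8E'
  i=18: run of 'F' x 8 -> '8F'
  i=26: run of 'D' x 1 -> '1D'
  i=27: run of 'E' x 5 -> '5E'

RLE = 9E1F8E8F1D5E


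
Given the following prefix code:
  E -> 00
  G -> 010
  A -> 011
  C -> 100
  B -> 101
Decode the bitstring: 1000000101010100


Decoding step by step:
Bits 100 -> C
Bits 00 -> E
Bits 00 -> E
Bits 101 -> B
Bits 010 -> G
Bits 100 -> C


Decoded message: CEEBGC


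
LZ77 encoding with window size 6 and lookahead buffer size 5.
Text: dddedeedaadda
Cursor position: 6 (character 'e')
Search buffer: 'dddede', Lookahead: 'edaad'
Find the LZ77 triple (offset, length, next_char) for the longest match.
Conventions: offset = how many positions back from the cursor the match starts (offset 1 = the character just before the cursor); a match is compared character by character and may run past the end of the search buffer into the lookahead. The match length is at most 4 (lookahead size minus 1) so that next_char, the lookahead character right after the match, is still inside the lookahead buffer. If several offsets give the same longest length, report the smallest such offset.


Try each offset into the search buffer:
  offset=1 (pos 5, char 'e'): match length 1
  offset=2 (pos 4, char 'd'): match length 0
  offset=3 (pos 3, char 'e'): match length 2
  offset=4 (pos 2, char 'd'): match length 0
  offset=5 (pos 1, char 'd'): match length 0
  offset=6 (pos 0, char 'd'): match length 0
Longest match has length 2 at offset 3.
next_char = character at position 6 + 2 = 8 -> 'a'

Best match: offset=3, length=2 (matching 'ed' starting at position 3)
LZ77 triple: (3, 2, 'a')


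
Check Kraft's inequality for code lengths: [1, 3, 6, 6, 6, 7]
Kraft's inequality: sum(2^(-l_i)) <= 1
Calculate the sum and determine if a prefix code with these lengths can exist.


Sum = 2^(-1) + 2^(-3) + 2^(-6) + 2^(-6) + 2^(-6) + 2^(-7)
    = 0.5 + 0.125 + 0.015625 + 0.015625 + 0.015625 + 0.0078125
    = 87/128 = 0.6796875
Since 0.6796875 <= 1, Kraft's inequality IS satisfied.
A prefix code with these lengths CAN exist.

Kraft sum = 0.6796875. Satisfied.


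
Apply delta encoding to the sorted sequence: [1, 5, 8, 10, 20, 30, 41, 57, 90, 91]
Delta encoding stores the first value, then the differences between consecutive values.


First value: 1
Deltas:
  5 - 1 = 4
  8 - 5 = 3
  10 - 8 = 2
  20 - 10 = 10
  30 - 20 = 10
  41 - 30 = 11
  57 - 41 = 16
  90 - 57 = 33
  91 - 90 = 1


Delta encoded: [1, 4, 3, 2, 10, 10, 11, 16, 33, 1]


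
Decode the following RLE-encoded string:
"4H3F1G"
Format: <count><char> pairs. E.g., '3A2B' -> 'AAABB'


Expanding each <count><char> pair:
  4H -> 'HHHH'
  3F -> 'FFF'
  1G -> 'G'

Decoded = HHHHFFFG


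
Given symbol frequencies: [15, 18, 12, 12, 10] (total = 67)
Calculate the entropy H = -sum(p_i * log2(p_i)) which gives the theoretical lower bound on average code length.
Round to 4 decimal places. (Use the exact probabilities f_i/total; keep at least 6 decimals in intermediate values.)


Per-symbol terms -p_i * log2(p_i) with p_i = f_i/67:
  p = 15/67 = 0.223881: log2(p) = -2.159199, -p*log2(p) = 0.483403
  p = 18/67 = 0.268657: log2(p) = -1.896164, -p*log2(p) = 0.509417
  p = 12/67 = 0.179104: log2(p) = -2.481127, -p*log2(p) = 0.444381
  p = 12/67 = 0.179104: log2(p) = -2.481127, -p*log2(p) = 0.444381
  p = 10/67 = 0.149254: log2(p) = -2.744161, -p*log2(p) = 0.409576
H = 0.483403 + 0.509417 + 0.444381 + 0.444381 + 0.409576 = 2.291158

H = 2.2912 bits/symbol


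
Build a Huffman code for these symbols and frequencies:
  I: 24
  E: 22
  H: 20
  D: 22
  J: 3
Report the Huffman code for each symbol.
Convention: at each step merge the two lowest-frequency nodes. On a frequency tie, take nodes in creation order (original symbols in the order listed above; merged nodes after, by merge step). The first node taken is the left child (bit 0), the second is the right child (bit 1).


Huffman tree construction:
Step 1: Merge J(3) + H(20) = 23
Step 2: Merge E(22) + D(22) = 44
Step 3: Merge (J+H)(23) + I(24) = 47
Step 4: Merge (E+D)(44) + ((J+H)+I)(47) = 91
Read each symbol's code off the tree from the root (left child = 0, right child = 1).

Codes:
  I: 11 (length 2)
  E: 00 (length 2)
  H: 101 (length 3)
  D: 01 (length 2)
  J: 100 (length 3)
Average code length: 205/91 = 2.2527 bits/symbol


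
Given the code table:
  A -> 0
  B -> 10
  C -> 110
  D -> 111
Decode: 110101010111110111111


Decoding:
110 -> C
10 -> B
10 -> B
10 -> B
111 -> D
110 -> C
111 -> D
111 -> D


Result: CBBBDCDD


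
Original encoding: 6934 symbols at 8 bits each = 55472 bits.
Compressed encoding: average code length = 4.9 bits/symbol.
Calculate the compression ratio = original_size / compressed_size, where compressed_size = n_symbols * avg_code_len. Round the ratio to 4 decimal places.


original_size = n_symbols * orig_bits = 6934 * 8 = 55472 bits
compressed_size = n_symbols * avg_code_len = 6934 * 4.9 = 33976.6 bits
ratio = original_size / compressed_size = 55472 / 33976.6 = 1.6327

Compression ratio = 1.6327


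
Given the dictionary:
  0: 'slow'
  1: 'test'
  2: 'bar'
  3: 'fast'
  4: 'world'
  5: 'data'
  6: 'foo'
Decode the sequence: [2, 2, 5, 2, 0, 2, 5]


Look up each index in the dictionary:
  2 -> 'bar'
  2 -> 'bar'
  5 -> 'data'
  2 -> 'bar'
  0 -> 'slow'
  2 -> 'bar'
  5 -> 'data'

Decoded: "bar bar data bar slow bar data"


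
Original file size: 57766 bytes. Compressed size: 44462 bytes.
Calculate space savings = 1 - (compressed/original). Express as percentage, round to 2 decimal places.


ratio = compressed/original = 44462/57766 = 0.769692
savings = 1 - ratio = 1 - 0.769692 = 0.230308
as a percentage: 0.230308 * 100 = 23.03%

Space savings = 1 - 44462/57766 = 23.03%


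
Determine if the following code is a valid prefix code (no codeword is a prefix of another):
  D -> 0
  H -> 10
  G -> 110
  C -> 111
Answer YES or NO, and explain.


Checking each pair (does one codeword prefix another?):
  D='0' vs H='10': no prefix
  D='0' vs G='110': no prefix
  D='0' vs C='111': no prefix
  H='10' vs D='0': no prefix
  H='10' vs G='110': no prefix
  H='10' vs C='111': no prefix
  G='110' vs D='0': no prefix
  G='110' vs H='10': no prefix
  G='110' vs C='111': no prefix
  C='111' vs D='0': no prefix
  C='111' vs H='10': no prefix
  C='111' vs G='110': no prefix
No violation found over all pairs.

YES -- this is a valid prefix code. No codeword is a prefix of any other codeword.


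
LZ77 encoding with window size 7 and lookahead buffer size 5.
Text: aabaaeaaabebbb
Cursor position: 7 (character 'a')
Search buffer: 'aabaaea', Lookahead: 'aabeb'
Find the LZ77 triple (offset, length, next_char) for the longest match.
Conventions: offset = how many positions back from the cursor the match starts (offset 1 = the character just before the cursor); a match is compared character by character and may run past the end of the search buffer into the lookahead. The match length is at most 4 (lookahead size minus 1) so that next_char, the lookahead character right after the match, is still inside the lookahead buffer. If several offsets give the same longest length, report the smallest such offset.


Try each offset into the search buffer:
  offset=1 (pos 6, char 'a'): match length 2
  offset=2 (pos 5, char 'e'): match length 0
  offset=3 (pos 4, char 'a'): match length 1
  offset=4 (pos 3, char 'a'): match length 2
  offset=5 (pos 2, char 'b'): match length 0
  offset=6 (pos 1, char 'a'): match length 1
  offset=7 (pos 0, char 'a'): match length 3
Longest match has length 3 at offset 7.
next_char = character at position 7 + 3 = 10 -> 'e'

Best match: offset=7, length=3 (matching 'aab' starting at position 0)
LZ77 triple: (7, 3, 'e')


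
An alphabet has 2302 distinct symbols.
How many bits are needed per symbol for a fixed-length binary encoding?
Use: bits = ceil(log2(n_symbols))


log2(2302) = 11.1687
Bracket: 2^11 = 2048 < 2302 <= 2^12 = 4096
So ceil(log2(2302)) = 12

bits = ceil(log2(2302)) = ceil(11.1687) = 12 bits


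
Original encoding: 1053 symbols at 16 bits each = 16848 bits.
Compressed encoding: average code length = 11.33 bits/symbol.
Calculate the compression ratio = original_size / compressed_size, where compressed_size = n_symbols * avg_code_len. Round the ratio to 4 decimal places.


original_size = n_symbols * orig_bits = 1053 * 16 = 16848 bits
compressed_size = n_symbols * avg_code_len = 1053 * 11.33 = 11930.49 bits
ratio = original_size / compressed_size = 16848 / 11930.49 = 1.4122

Compression ratio = 1.4122


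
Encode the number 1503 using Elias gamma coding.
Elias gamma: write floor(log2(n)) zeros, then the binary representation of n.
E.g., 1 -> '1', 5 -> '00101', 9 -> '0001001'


num_bits = floor(log2(1503)) + 1 = 11
leading_zeros = num_bits - 1 = 10
binary(1503) = 10111011111

Elias gamma(1503) = '0000000000' + '10111011111' = 000000000010111011111 (21 bits)


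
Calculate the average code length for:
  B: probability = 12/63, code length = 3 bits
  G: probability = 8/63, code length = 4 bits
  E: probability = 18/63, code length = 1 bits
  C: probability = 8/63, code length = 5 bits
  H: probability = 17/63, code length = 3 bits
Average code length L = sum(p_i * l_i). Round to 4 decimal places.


Weighted contributions p_i * l_i:
  B: (12/63) * 3 = 36/63
  G: (8/63) * 4 = 32/63
  E: (18/63) * 1 = 18/63
  C: (8/63) * 5 = 40/63
  H: (17/63) * 3 = 51/63
Sum = (36 + 32 + 18 + 40 + 51)/63 = 177/63

L = 177/63 = 2.8095 bits/symbol


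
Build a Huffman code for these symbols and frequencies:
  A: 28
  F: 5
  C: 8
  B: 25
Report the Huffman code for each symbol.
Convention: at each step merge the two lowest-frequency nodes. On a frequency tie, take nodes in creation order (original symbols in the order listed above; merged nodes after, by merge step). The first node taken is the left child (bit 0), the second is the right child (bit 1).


Huffman tree construction:
Step 1: Merge F(5) + C(8) = 13
Step 2: Merge (F+C)(13) + B(25) = 38
Step 3: Merge A(28) + ((F+C)+B)(38) = 66
Read each symbol's code off the tree from the root (left child = 0, right child = 1).

Codes:
  A: 0 (length 1)
  F: 100 (length 3)
  C: 101 (length 3)
  B: 11 (length 2)
Average code length: 117/66 = 1.7727 bits/symbol


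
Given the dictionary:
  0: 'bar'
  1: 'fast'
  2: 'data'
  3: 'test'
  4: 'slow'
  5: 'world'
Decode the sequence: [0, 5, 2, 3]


Look up each index in the dictionary:
  0 -> 'bar'
  5 -> 'world'
  2 -> 'data'
  3 -> 'test'

Decoded: "bar world data test"


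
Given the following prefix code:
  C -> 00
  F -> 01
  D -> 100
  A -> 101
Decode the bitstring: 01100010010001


Decoding step by step:
Bits 01 -> F
Bits 100 -> D
Bits 01 -> F
Bits 00 -> C
Bits 100 -> D
Bits 01 -> F


Decoded message: FDFCDF


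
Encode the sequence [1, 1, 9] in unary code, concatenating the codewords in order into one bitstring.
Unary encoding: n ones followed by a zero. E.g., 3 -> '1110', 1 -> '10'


Encode each number as n ones followed by a terminating 0:
  1 -> 10 (2 bits)
  1 -> 10 (2 bits)
  9 -> 1111111110 (10 bits)
Total length = 2 + 2 + 10 = 14 bits.

Unary([1, 1, 9]) = 10101111111110 (14 bits)


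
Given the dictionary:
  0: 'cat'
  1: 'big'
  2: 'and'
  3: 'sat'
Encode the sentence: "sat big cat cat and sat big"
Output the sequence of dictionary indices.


Look up each word in the dictionary:
  'sat' -> 3
  'big' -> 1
  'cat' -> 0
  'cat' -> 0
  'and' -> 2
  'sat' -> 3
  'big' -> 1

Encoded: [3, 1, 0, 0, 2, 3, 1]


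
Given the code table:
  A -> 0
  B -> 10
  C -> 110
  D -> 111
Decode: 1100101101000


Decoding:
110 -> C
0 -> A
10 -> B
110 -> C
10 -> B
0 -> A
0 -> A


Result: CABCBAA


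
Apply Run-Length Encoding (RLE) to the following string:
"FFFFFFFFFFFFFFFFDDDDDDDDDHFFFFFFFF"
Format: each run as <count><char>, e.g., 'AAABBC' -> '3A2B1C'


Scanning runs left to right:
  i=0: run of 'F' x 16 -> '16F'
  i=16: run of 'D' x 9 -> '9D'
  i=25: run of 'H' x 1 -> '1H'
  i=26: run of 'F' x 8 -> '8F'

RLE = 16F9D1H8F


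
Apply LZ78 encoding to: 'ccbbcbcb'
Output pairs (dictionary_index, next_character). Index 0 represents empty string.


LZ78 encoding steps:
Dictionary: {0: ''}
Step 1: w='' (idx 0), next='c' -> output (0, 'c'), add 'c' as idx 1
Step 2: w='c' (idx 1), next='b' -> output (1, 'b'), add 'cb' as idx 2
Step 3: w='' (idx 0), next='b' -> output (0, 'b'), add 'b' as idx 3
Step 4: w='cb' (idx 2), next='c' -> output (2, 'c'), add 'cbc' as idx 4
Step 5: w='b' (idx 3), end of input -> output (3, '')


Encoded: [(0, 'c'), (1, 'b'), (0, 'b'), (2, 'c'), (3, '')]


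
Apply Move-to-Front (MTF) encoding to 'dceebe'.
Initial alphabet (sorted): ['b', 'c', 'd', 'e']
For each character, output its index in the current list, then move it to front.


MTF encoding:
'd': index 2 in ['b', 'c', 'd', 'e'] -> ['d', 'b', 'c', 'e']
'c': index 2 in ['d', 'b', 'c', 'e'] -> ['c', 'd', 'b', 'e']
'e': index 3 in ['c', 'd', 'b', 'e'] -> ['e', 'c', 'd', 'b']
'e': index 0 in ['e', 'c', 'd', 'b'] -> ['e', 'c', 'd', 'b']
'b': index 3 in ['e', 'c', 'd', 'b'] -> ['b', 'e', 'c', 'd']
'e': index 1 in ['b', 'e', 'c', 'd'] -> ['e', 'b', 'c', 'd']


Output: [2, 2, 3, 0, 3, 1]


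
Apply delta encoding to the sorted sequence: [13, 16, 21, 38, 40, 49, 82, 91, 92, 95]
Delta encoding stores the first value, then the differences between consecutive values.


First value: 13
Deltas:
  16 - 13 = 3
  21 - 16 = 5
  38 - 21 = 17
  40 - 38 = 2
  49 - 40 = 9
  82 - 49 = 33
  91 - 82 = 9
  92 - 91 = 1
  95 - 92 = 3


Delta encoded: [13, 3, 5, 17, 2, 9, 33, 9, 1, 3]


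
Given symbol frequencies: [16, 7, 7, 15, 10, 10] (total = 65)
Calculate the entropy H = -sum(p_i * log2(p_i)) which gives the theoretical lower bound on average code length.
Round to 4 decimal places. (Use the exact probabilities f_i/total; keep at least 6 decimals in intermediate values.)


Per-symbol terms -p_i * log2(p_i) with p_i = f_i/65:
  p = 16/65 = 0.246154: log2(p) = -2.022368, -p*log2(p) = 0.497814
  p = 7/65 = 0.107692: log2(p) = -3.215013, -p*log2(p) = 0.346232
  p = 7/65 = 0.107692: log2(p) = -3.215013, -p*log2(p) = 0.346232
  p = 15/65 = 0.230769: log2(p) = -2.115477, -p*log2(p) = 0.488187
  p = 10/65 = 0.153846: log2(p) = -2.700440, -p*log2(p) = 0.415452
  p = 10/65 = 0.153846: log2(p) = -2.700440, -p*log2(p) = 0.415452
H = 0.497814 + 0.346232 + 0.346232 + 0.488187 + 0.415452 + 0.415452 = 2.509369

H = 2.5094 bits/symbol


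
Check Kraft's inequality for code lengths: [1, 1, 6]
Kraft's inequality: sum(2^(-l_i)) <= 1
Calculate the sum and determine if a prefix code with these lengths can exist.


Sum = 2^(-1) + 2^(-1) + 2^(-6)
    = 0.5 + 0.5 + 0.015625
    = 65/64 = 1.015625
Since 1.015625 > 1, Kraft's inequality is NOT satisfied.
A prefix code with these lengths CANNOT exist.

Kraft sum = 1.015625. Not satisfied.


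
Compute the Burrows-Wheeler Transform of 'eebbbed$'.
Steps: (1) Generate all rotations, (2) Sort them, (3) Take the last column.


Rotations (sorted):
  0: $eebbbed -> last char: d
  1: bbbed$ee -> last char: e
  2: bbed$eeb -> last char: b
  3: bed$eebb -> last char: b
  4: d$eebbbe -> last char: e
  5: ebbbed$e -> last char: e
  6: ed$eebbb -> last char: b
  7: eebbbed$ -> last char: $


BWT = debbeeb$


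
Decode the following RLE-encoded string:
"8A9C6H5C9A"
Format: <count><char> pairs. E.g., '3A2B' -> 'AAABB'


Expanding each <count><char> pair:
  8A -> 'AAAAAAAA'
  9C -> 'CCCCCCCCC'
  6H -> 'HHHHHH'
  5C -> 'CCCCC'
  9A -> 'AAAAAAAAA'

Decoded = AAAAAAAACCCCCCCCCHHHHHHCCCCCAAAAAAAAA


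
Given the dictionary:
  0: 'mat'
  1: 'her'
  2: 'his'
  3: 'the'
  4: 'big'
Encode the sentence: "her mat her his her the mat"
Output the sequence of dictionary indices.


Look up each word in the dictionary:
  'her' -> 1
  'mat' -> 0
  'her' -> 1
  'his' -> 2
  'her' -> 1
  'the' -> 3
  'mat' -> 0

Encoded: [1, 0, 1, 2, 1, 3, 0]


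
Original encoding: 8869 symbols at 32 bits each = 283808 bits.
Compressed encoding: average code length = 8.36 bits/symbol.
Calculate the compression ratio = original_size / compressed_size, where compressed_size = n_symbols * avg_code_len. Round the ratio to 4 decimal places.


original_size = n_symbols * orig_bits = 8869 * 32 = 283808 bits
compressed_size = n_symbols * avg_code_len = 8869 * 8.36 = 74144.84 bits
ratio = original_size / compressed_size = 283808 / 74144.84 = 3.8278

Compression ratio = 3.8278
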